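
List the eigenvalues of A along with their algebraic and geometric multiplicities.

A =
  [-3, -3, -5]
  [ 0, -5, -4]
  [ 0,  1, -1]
λ = -3: alg = 3, geom = 1

Step 1 — factor the characteristic polynomial to read off the algebraic multiplicities:
  χ_A(x) = (x + 3)^3

Step 2 — compute geometric multiplicities via the rank-nullity identity g(λ) = n − rank(A − λI):
  rank(A − (-3)·I) = 2, so dim ker(A − (-3)·I) = n − 2 = 1

Summary:
  λ = -3: algebraic multiplicity = 3, geometric multiplicity = 1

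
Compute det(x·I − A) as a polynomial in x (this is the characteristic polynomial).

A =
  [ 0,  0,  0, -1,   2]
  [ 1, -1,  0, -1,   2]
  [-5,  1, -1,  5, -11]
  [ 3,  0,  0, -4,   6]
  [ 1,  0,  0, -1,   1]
x^5 + 5*x^4 + 10*x^3 + 10*x^2 + 5*x + 1

Expanding det(x·I − A) (e.g. by cofactor expansion or by noting that A is similar to its Jordan form J, which has the same characteristic polynomial as A) gives
  χ_A(x) = x^5 + 5*x^4 + 10*x^3 + 10*x^2 + 5*x + 1
which factors as (x + 1)^5. The eigenvalues (with algebraic multiplicities) are λ = -1 with multiplicity 5.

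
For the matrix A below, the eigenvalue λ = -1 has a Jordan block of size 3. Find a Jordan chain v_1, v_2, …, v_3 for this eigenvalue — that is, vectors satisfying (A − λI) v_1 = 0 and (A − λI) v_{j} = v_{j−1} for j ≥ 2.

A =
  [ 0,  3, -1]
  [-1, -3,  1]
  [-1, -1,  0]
A Jordan chain for λ = -1 of length 3:
v_1 = (-1, 0, -1)ᵀ
v_2 = (1, -1, -1)ᵀ
v_3 = (1, 0, 0)ᵀ

Let N = A − (-1)·I. We want v_3 with N^3 v_3 = 0 but N^2 v_3 ≠ 0; then v_{j-1} := N · v_j for j = 3, …, 2.

Pick v_3 = (1, 0, 0)ᵀ.
Then v_2 = N · v_3 = (1, -1, -1)ᵀ.
Then v_1 = N · v_2 = (-1, 0, -1)ᵀ.

Sanity check: (A − (-1)·I) v_1 = (0, 0, 0)ᵀ = 0. ✓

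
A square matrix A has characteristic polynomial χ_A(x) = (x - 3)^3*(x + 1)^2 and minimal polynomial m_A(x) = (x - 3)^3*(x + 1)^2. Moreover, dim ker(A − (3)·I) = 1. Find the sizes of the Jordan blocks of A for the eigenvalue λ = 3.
Block sizes for λ = 3: [3]

Step 1 — from the characteristic polynomial, algebraic multiplicity of λ = 3 is 3. From dim ker(A − (3)·I) = 1, there are exactly 1 Jordan blocks for λ = 3.
Step 2 — from the minimal polynomial, the factor (x − 3)^3 tells us the largest block for λ = 3 has size 3.
Step 3 — with total size 3, 1 blocks, and largest block 3, the block sizes (in nonincreasing order) are [3].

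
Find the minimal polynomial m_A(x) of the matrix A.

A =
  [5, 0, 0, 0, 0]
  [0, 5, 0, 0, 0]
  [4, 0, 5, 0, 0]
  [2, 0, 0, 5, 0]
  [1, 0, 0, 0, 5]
x^2 - 10*x + 25

The characteristic polynomial is χ_A(x) = (x - 5)^5, so the eigenvalues are known. The minimal polynomial is
  m_A(x) = Π_λ (x − λ)^{k_λ}
where k_λ is the size of the *largest* Jordan block for λ (equivalently, the smallest k with (A − λI)^k v = 0 for every generalised eigenvector v of λ).

  λ = 5: largest Jordan block has size 2, contributing (x − 5)^2

So m_A(x) = (x - 5)^2 = x^2 - 10*x + 25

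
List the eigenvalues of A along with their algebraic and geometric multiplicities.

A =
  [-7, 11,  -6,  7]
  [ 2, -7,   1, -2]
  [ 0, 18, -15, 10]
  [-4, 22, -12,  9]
λ = -5: alg = 4, geom = 2

Step 1 — factor the characteristic polynomial to read off the algebraic multiplicities:
  χ_A(x) = (x + 5)^4

Step 2 — compute geometric multiplicities via the rank-nullity identity g(λ) = n − rank(A − λI):
  rank(A − (-5)·I) = 2, so dim ker(A − (-5)·I) = n − 2 = 2

Summary:
  λ = -5: algebraic multiplicity = 4, geometric multiplicity = 2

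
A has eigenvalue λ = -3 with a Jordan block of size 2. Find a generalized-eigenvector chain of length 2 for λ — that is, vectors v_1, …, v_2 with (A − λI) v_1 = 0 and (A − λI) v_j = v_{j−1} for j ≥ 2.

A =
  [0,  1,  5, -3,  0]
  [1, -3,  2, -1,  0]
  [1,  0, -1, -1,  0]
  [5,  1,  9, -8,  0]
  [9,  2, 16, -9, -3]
A Jordan chain for λ = -3 of length 2:
v_1 = (3, 1, 1, 5, 9)ᵀ
v_2 = (1, 0, 0, 0, 0)ᵀ

Let N = A − (-3)·I. We want v_2 with N^2 v_2 = 0 but N^1 v_2 ≠ 0; then v_{j-1} := N · v_j for j = 2, …, 2.

Pick v_2 = (1, 0, 0, 0, 0)ᵀ.
Then v_1 = N · v_2 = (3, 1, 1, 5, 9)ᵀ.

Sanity check: (A − (-3)·I) v_1 = (0, 0, 0, 0, 0)ᵀ = 0. ✓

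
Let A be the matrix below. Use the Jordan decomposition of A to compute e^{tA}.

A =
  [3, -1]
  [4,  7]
e^{tA} =
  [-2*t*exp(5*t) + exp(5*t), -t*exp(5*t)]
  [4*t*exp(5*t), 2*t*exp(5*t) + exp(5*t)]

Strategy: write A = P · J · P⁻¹ where J is a Jordan canonical form, so e^{tA} = P · e^{tJ} · P⁻¹, and e^{tJ} can be computed block-by-block.

A has Jordan form
J =
  [5, 1]
  [0, 5]
(up to reordering of blocks).

Per-block formulas:
  For a 2×2 Jordan block J_2(5): exp(t · J_2(5)) = e^(5t)·(I + t·N), where N is the 2×2 nilpotent shift.

After assembling e^{tJ} and conjugating by P, we get:

e^{tA} =
  [-2*t*exp(5*t) + exp(5*t), -t*exp(5*t)]
  [4*t*exp(5*t), 2*t*exp(5*t) + exp(5*t)]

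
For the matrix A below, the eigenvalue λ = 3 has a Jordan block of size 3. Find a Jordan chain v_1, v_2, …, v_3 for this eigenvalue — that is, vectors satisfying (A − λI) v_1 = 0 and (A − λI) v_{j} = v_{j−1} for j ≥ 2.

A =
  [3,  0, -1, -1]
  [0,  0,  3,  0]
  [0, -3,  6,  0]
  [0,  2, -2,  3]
A Jordan chain for λ = 3 of length 3:
v_1 = (1, 0, 0, 0)ᵀ
v_2 = (0, -3, -3, 2)ᵀ
v_3 = (0, 1, 0, 0)ᵀ

Let N = A − (3)·I. We want v_3 with N^3 v_3 = 0 but N^2 v_3 ≠ 0; then v_{j-1} := N · v_j for j = 3, …, 2.

Pick v_3 = (0, 1, 0, 0)ᵀ.
Then v_2 = N · v_3 = (0, -3, -3, 2)ᵀ.
Then v_1 = N · v_2 = (1, 0, 0, 0)ᵀ.

Sanity check: (A − (3)·I) v_1 = (0, 0, 0, 0)ᵀ = 0. ✓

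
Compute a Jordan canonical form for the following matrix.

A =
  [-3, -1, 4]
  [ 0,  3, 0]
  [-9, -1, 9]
J_3(3)

The characteristic polynomial is
  det(x·I − A) = x^3 - 9*x^2 + 27*x - 27 = (x - 3)^3

Eigenvalues and multiplicities (the geometric multiplicity of λ is n − rank(A − λI), which equals the number of Jordan blocks for λ):
  λ = 3: algebraic multiplicity = 3, geometric multiplicity = 1

Determining the block sizes for each eigenvalue:
  λ = 3: one block (gm = 1), so the single block has size am = 3 → block sizes [3]

Assembling the blocks gives a Jordan form
J =
  [3, 1, 0]
  [0, 3, 1]
  [0, 0, 3]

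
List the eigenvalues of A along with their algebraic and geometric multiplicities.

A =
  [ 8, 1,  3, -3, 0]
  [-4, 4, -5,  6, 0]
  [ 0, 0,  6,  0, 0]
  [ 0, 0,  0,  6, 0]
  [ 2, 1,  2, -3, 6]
λ = 6: alg = 5, geom = 3

Step 1 — factor the characteristic polynomial to read off the algebraic multiplicities:
  χ_A(x) = (x - 6)^5

Step 2 — compute geometric multiplicities via the rank-nullity identity g(λ) = n − rank(A − λI):
  rank(A − (6)·I) = 2, so dim ker(A − (6)·I) = n − 2 = 3

Summary:
  λ = 6: algebraic multiplicity = 5, geometric multiplicity = 3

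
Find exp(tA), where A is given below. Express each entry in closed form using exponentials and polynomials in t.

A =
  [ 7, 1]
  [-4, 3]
e^{tA} =
  [2*t*exp(5*t) + exp(5*t), t*exp(5*t)]
  [-4*t*exp(5*t), -2*t*exp(5*t) + exp(5*t)]

Strategy: write A = P · J · P⁻¹ where J is a Jordan canonical form, so e^{tA} = P · e^{tJ} · P⁻¹, and e^{tJ} can be computed block-by-block.

A has Jordan form
J =
  [5, 1]
  [0, 5]
(up to reordering of blocks).

Per-block formulas:
  For a 2×2 Jordan block J_2(5): exp(t · J_2(5)) = e^(5t)·(I + t·N), where N is the 2×2 nilpotent shift.

After assembling e^{tJ} and conjugating by P, we get:

e^{tA} =
  [2*t*exp(5*t) + exp(5*t), t*exp(5*t)]
  [-4*t*exp(5*t), -2*t*exp(5*t) + exp(5*t)]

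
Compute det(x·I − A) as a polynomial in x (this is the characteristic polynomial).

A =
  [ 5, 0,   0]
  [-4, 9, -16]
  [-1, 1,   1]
x^3 - 15*x^2 + 75*x - 125

Expanding det(x·I − A) (e.g. by cofactor expansion or by noting that A is similar to its Jordan form J, which has the same characteristic polynomial as A) gives
  χ_A(x) = x^3 - 15*x^2 + 75*x - 125
which factors as (x - 5)^3. The eigenvalues (with algebraic multiplicities) are λ = 5 with multiplicity 3.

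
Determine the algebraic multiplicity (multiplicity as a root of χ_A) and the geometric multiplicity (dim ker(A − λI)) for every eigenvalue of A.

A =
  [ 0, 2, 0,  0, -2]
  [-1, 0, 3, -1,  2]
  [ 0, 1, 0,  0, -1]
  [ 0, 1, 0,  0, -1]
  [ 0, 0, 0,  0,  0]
λ = 0: alg = 5, geom = 3

Step 1 — factor the characteristic polynomial to read off the algebraic multiplicities:
  χ_A(x) = x^5

Step 2 — compute geometric multiplicities via the rank-nullity identity g(λ) = n − rank(A − λI):
  rank(A − (0)·I) = 2, so dim ker(A − (0)·I) = n − 2 = 3

Summary:
  λ = 0: algebraic multiplicity = 5, geometric multiplicity = 3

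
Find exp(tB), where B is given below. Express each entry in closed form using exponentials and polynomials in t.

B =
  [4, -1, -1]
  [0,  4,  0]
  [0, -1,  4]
e^{tB} =
  [exp(4*t), t^2*exp(4*t)/2 - t*exp(4*t), -t*exp(4*t)]
  [0, exp(4*t), 0]
  [0, -t*exp(4*t), exp(4*t)]

Strategy: write B = P · J · P⁻¹ where J is a Jordan canonical form, so e^{tB} = P · e^{tJ} · P⁻¹, and e^{tJ} can be computed block-by-block.

B has Jordan form
J =
  [4, 1, 0]
  [0, 4, 1]
  [0, 0, 4]
(up to reordering of blocks).

Per-block formulas:
  For a 3×3 Jordan block J_3(4): exp(t · J_3(4)) = e^(4t)·(I + t·N + (t^2/2)·N^2), where N is the 3×3 nilpotent shift.

After assembling e^{tJ} and conjugating by P, we get:

e^{tB} =
  [exp(4*t), t^2*exp(4*t)/2 - t*exp(4*t), -t*exp(4*t)]
  [0, exp(4*t), 0]
  [0, -t*exp(4*t), exp(4*t)]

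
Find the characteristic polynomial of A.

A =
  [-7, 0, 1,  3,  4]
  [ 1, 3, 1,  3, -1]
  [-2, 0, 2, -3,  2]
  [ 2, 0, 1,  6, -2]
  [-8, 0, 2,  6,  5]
x^5 - 9*x^4 + 18*x^3 + 54*x^2 - 243*x + 243

Expanding det(x·I − A) (e.g. by cofactor expansion or by noting that A is similar to its Jordan form J, which has the same characteristic polynomial as A) gives
  χ_A(x) = x^5 - 9*x^4 + 18*x^3 + 54*x^2 - 243*x + 243
which factors as (x - 3)^4*(x + 3). The eigenvalues (with algebraic multiplicities) are λ = -3 with multiplicity 1, λ = 3 with multiplicity 4.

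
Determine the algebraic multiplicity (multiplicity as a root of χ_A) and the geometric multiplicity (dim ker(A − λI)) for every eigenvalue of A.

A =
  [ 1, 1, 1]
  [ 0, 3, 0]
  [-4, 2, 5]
λ = 3: alg = 3, geom = 2

Step 1 — factor the characteristic polynomial to read off the algebraic multiplicities:
  χ_A(x) = (x - 3)^3

Step 2 — compute geometric multiplicities via the rank-nullity identity g(λ) = n − rank(A − λI):
  rank(A − (3)·I) = 1, so dim ker(A − (3)·I) = n − 1 = 2

Summary:
  λ = 3: algebraic multiplicity = 3, geometric multiplicity = 2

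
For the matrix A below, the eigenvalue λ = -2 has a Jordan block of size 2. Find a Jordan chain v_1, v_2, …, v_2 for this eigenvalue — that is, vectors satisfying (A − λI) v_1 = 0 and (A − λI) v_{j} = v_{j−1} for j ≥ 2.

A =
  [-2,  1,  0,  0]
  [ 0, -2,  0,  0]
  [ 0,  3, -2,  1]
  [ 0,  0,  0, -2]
A Jordan chain for λ = -2 of length 2:
v_1 = (1, 0, 3, 0)ᵀ
v_2 = (0, 1, 0, 0)ᵀ

Let N = A − (-2)·I. We want v_2 with N^2 v_2 = 0 but N^1 v_2 ≠ 0; then v_{j-1} := N · v_j for j = 2, …, 2.

Pick v_2 = (0, 1, 0, 0)ᵀ.
Then v_1 = N · v_2 = (1, 0, 3, 0)ᵀ.

Sanity check: (A − (-2)·I) v_1 = (0, 0, 0, 0)ᵀ = 0. ✓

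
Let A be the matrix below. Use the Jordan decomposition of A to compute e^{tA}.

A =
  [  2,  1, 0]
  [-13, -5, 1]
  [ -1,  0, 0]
e^{tA} =
  [-2*t^2*exp(-t) + 3*t*exp(-t) + exp(-t), -t^2*exp(-t)/2 + t*exp(-t), t^2*exp(-t)/2]
  [6*t^2*exp(-t) - 13*t*exp(-t), 3*t^2*exp(-t)/2 - 4*t*exp(-t) + exp(-t), -3*t^2*exp(-t)/2 + t*exp(-t)]
  [-2*t^2*exp(-t) - t*exp(-t), -t^2*exp(-t)/2, t^2*exp(-t)/2 + t*exp(-t) + exp(-t)]

Strategy: write A = P · J · P⁻¹ where J is a Jordan canonical form, so e^{tA} = P · e^{tJ} · P⁻¹, and e^{tJ} can be computed block-by-block.

A has Jordan form
J =
  [-1,  1,  0]
  [ 0, -1,  1]
  [ 0,  0, -1]
(up to reordering of blocks).

Per-block formulas:
  For a 3×3 Jordan block J_3(-1): exp(t · J_3(-1)) = e^(-1t)·(I + t·N + (t^2/2)·N^2), where N is the 3×3 nilpotent shift.

After assembling e^{tJ} and conjugating by P, we get:

e^{tA} =
  [-2*t^2*exp(-t) + 3*t*exp(-t) + exp(-t), -t^2*exp(-t)/2 + t*exp(-t), t^2*exp(-t)/2]
  [6*t^2*exp(-t) - 13*t*exp(-t), 3*t^2*exp(-t)/2 - 4*t*exp(-t) + exp(-t), -3*t^2*exp(-t)/2 + t*exp(-t)]
  [-2*t^2*exp(-t) - t*exp(-t), -t^2*exp(-t)/2, t^2*exp(-t)/2 + t*exp(-t) + exp(-t)]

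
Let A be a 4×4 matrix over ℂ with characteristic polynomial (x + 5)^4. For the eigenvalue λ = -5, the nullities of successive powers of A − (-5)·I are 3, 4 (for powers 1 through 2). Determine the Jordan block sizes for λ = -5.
Block sizes for λ = -5: [2, 1, 1]

From the dimensions of kernels of powers, the number of Jordan blocks of size at least j is d_j − d_{j−1} where d_j = dim ker(N^j) (with d_0 = 0). Computing the differences gives [3, 1].
The number of blocks of size exactly k is (#blocks of size ≥ k) − (#blocks of size ≥ k + 1), so the partition is: 2 block(s) of size 1, 1 block(s) of size 2.
In nonincreasing order the block sizes are [2, 1, 1].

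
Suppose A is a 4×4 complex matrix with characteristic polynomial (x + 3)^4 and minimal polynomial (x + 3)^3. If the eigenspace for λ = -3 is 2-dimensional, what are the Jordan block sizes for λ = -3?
Block sizes for λ = -3: [3, 1]

Step 1 — from the characteristic polynomial, algebraic multiplicity of λ = -3 is 4. From dim ker(A − (-3)·I) = 2, there are exactly 2 Jordan blocks for λ = -3.
Step 2 — from the minimal polynomial, the factor (x + 3)^3 tells us the largest block for λ = -3 has size 3.
Step 3 — with total size 4, 2 blocks, and largest block 3, the block sizes (in nonincreasing order) are [3, 1].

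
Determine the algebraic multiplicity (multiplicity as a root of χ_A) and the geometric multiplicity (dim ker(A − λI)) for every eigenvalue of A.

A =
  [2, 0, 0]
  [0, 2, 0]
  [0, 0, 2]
λ = 2: alg = 3, geom = 3

Step 1 — factor the characteristic polynomial to read off the algebraic multiplicities:
  χ_A(x) = (x - 2)^3

Step 2 — compute geometric multiplicities via the rank-nullity identity g(λ) = n − rank(A − λI):
  rank(A − (2)·I) = 0, so dim ker(A − (2)·I) = n − 0 = 3

Summary:
  λ = 2: algebraic multiplicity = 3, geometric multiplicity = 3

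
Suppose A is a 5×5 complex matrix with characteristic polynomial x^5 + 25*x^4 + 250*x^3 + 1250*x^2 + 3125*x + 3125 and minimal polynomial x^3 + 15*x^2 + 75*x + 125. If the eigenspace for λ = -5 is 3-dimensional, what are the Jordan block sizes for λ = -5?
Block sizes for λ = -5: [3, 1, 1]

Step 1 — from the characteristic polynomial, algebraic multiplicity of λ = -5 is 5. From dim ker(A − (-5)·I) = 3, there are exactly 3 Jordan blocks for λ = -5.
Step 2 — from the minimal polynomial, the factor (x + 5)^3 tells us the largest block for λ = -5 has size 3.
Step 3 — with total size 5, 3 blocks, and largest block 3, the block sizes (in nonincreasing order) are [3, 1, 1].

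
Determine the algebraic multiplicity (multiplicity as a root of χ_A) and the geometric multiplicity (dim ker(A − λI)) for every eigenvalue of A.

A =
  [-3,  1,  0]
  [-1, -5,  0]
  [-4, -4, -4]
λ = -4: alg = 3, geom = 2

Step 1 — factor the characteristic polynomial to read off the algebraic multiplicities:
  χ_A(x) = (x + 4)^3

Step 2 — compute geometric multiplicities via the rank-nullity identity g(λ) = n − rank(A − λI):
  rank(A − (-4)·I) = 1, so dim ker(A − (-4)·I) = n − 1 = 2

Summary:
  λ = -4: algebraic multiplicity = 3, geometric multiplicity = 2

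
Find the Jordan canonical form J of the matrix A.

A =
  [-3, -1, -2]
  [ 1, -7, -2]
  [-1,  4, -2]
J_3(-4)

The characteristic polynomial is
  det(x·I − A) = x^3 + 12*x^2 + 48*x + 64 = (x + 4)^3

Eigenvalues and multiplicities (the geometric multiplicity of λ is n − rank(A − λI), which equals the number of Jordan blocks for λ):
  λ = -4: algebraic multiplicity = 3, geometric multiplicity = 1

Determining the block sizes for each eigenvalue:
  λ = -4: one block (gm = 1), so the single block has size am = 3 → block sizes [3]

Assembling the blocks gives a Jordan form
J =
  [-4,  1,  0]
  [ 0, -4,  1]
  [ 0,  0, -4]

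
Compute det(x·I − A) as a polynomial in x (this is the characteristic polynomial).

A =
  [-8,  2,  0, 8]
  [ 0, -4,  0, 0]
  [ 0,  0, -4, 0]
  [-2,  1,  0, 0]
x^4 + 16*x^3 + 96*x^2 + 256*x + 256

Expanding det(x·I − A) (e.g. by cofactor expansion or by noting that A is similar to its Jordan form J, which has the same characteristic polynomial as A) gives
  χ_A(x) = x^4 + 16*x^3 + 96*x^2 + 256*x + 256
which factors as (x + 4)^4. The eigenvalues (with algebraic multiplicities) are λ = -4 with multiplicity 4.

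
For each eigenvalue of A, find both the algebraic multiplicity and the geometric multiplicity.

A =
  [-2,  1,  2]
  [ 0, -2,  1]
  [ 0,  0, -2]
λ = -2: alg = 3, geom = 1

Step 1 — factor the characteristic polynomial to read off the algebraic multiplicities:
  χ_A(x) = (x + 2)^3

Step 2 — compute geometric multiplicities via the rank-nullity identity g(λ) = n − rank(A − λI):
  rank(A − (-2)·I) = 2, so dim ker(A − (-2)·I) = n − 2 = 1

Summary:
  λ = -2: algebraic multiplicity = 3, geometric multiplicity = 1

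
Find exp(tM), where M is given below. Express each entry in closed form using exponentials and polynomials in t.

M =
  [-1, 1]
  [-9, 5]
e^{tM} =
  [-3*t*exp(2*t) + exp(2*t), t*exp(2*t)]
  [-9*t*exp(2*t), 3*t*exp(2*t) + exp(2*t)]

Strategy: write M = P · J · P⁻¹ where J is a Jordan canonical form, so e^{tM} = P · e^{tJ} · P⁻¹, and e^{tJ} can be computed block-by-block.

M has Jordan form
J =
  [2, 1]
  [0, 2]
(up to reordering of blocks).

Per-block formulas:
  For a 2×2 Jordan block J_2(2): exp(t · J_2(2)) = e^(2t)·(I + t·N), where N is the 2×2 nilpotent shift.

After assembling e^{tJ} and conjugating by P, we get:

e^{tM} =
  [-3*t*exp(2*t) + exp(2*t), t*exp(2*t)]
  [-9*t*exp(2*t), 3*t*exp(2*t) + exp(2*t)]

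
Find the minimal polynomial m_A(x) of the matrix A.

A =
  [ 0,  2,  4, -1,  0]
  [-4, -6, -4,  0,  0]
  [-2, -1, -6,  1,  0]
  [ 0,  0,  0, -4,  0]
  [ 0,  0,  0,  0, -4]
x^2 + 8*x + 16

The characteristic polynomial is χ_A(x) = (x + 4)^5, so the eigenvalues are known. The minimal polynomial is
  m_A(x) = Π_λ (x − λ)^{k_λ}
where k_λ is the size of the *largest* Jordan block for λ (equivalently, the smallest k with (A − λI)^k v = 0 for every generalised eigenvector v of λ).

  λ = -4: largest Jordan block has size 2, contributing (x + 4)^2

So m_A(x) = (x + 4)^2 = x^2 + 8*x + 16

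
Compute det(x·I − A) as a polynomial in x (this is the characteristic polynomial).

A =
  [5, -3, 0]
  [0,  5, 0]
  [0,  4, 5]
x^3 - 15*x^2 + 75*x - 125

Expanding det(x·I − A) (e.g. by cofactor expansion or by noting that A is similar to its Jordan form J, which has the same characteristic polynomial as A) gives
  χ_A(x) = x^3 - 15*x^2 + 75*x - 125
which factors as (x - 5)^3. The eigenvalues (with algebraic multiplicities) are λ = 5 with multiplicity 3.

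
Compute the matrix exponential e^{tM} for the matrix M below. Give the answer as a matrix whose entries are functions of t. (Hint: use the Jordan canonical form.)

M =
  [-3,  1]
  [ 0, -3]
e^{tM} =
  [exp(-3*t), t*exp(-3*t)]
  [0, exp(-3*t)]

Strategy: write M = P · J · P⁻¹ where J is a Jordan canonical form, so e^{tM} = P · e^{tJ} · P⁻¹, and e^{tJ} can be computed block-by-block.

M has Jordan form
J =
  [-3,  1]
  [ 0, -3]
(up to reordering of blocks).

Per-block formulas:
  For a 2×2 Jordan block J_2(-3): exp(t · J_2(-3)) = e^(-3t)·(I + t·N), where N is the 2×2 nilpotent shift.

After assembling e^{tJ} and conjugating by P, we get:

e^{tM} =
  [exp(-3*t), t*exp(-3*t)]
  [0, exp(-3*t)]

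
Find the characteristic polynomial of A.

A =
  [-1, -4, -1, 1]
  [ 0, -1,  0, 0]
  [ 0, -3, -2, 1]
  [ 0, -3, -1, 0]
x^4 + 4*x^3 + 6*x^2 + 4*x + 1

Expanding det(x·I − A) (e.g. by cofactor expansion or by noting that A is similar to its Jordan form J, which has the same characteristic polynomial as A) gives
  χ_A(x) = x^4 + 4*x^3 + 6*x^2 + 4*x + 1
which factors as (x + 1)^4. The eigenvalues (with algebraic multiplicities) are λ = -1 with multiplicity 4.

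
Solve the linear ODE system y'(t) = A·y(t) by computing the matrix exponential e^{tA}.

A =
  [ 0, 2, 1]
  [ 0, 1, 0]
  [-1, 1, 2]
e^{tA} =
  [-t*exp(t) + exp(t), -t^2*exp(t)/2 + 2*t*exp(t), t*exp(t)]
  [0, exp(t), 0]
  [-t*exp(t), -t^2*exp(t)/2 + t*exp(t), t*exp(t) + exp(t)]

Strategy: write A = P · J · P⁻¹ where J is a Jordan canonical form, so e^{tA} = P · e^{tJ} · P⁻¹, and e^{tJ} can be computed block-by-block.

A has Jordan form
J =
  [1, 1, 0]
  [0, 1, 1]
  [0, 0, 1]
(up to reordering of blocks).

Per-block formulas:
  For a 3×3 Jordan block J_3(1): exp(t · J_3(1)) = e^(1t)·(I + t·N + (t^2/2)·N^2), where N is the 3×3 nilpotent shift.

After assembling e^{tJ} and conjugating by P, we get:

e^{tA} =
  [-t*exp(t) + exp(t), -t^2*exp(t)/2 + 2*t*exp(t), t*exp(t)]
  [0, exp(t), 0]
  [-t*exp(t), -t^2*exp(t)/2 + t*exp(t), t*exp(t) + exp(t)]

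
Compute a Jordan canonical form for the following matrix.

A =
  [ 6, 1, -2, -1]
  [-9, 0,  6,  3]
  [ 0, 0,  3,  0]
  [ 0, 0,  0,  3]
J_2(3) ⊕ J_1(3) ⊕ J_1(3)

The characteristic polynomial is
  det(x·I − A) = x^4 - 12*x^3 + 54*x^2 - 108*x + 81 = (x - 3)^4

Eigenvalues and multiplicities (the geometric multiplicity of λ is n − rank(A − λI), which equals the number of Jordan blocks for λ):
  λ = 3: algebraic multiplicity = 4, geometric multiplicity = 3

Determining the block sizes for each eigenvalue:
  λ = 3: 3 blocks summing to 4 forces exactly one block of size 2 and the rest size 1 → block sizes [2, 1, 1]

Assembling the blocks gives a Jordan form
J =
  [3, 1, 0, 0]
  [0, 3, 0, 0]
  [0, 0, 3, 0]
  [0, 0, 0, 3]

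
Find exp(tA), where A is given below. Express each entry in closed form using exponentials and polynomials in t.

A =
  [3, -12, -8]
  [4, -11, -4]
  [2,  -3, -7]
e^{tA} =
  [8*t*exp(-5*t) + exp(-5*t), -12*t*exp(-5*t), -8*t*exp(-5*t)]
  [4*t*exp(-5*t), -6*t*exp(-5*t) + exp(-5*t), -4*t*exp(-5*t)]
  [2*t*exp(-5*t), -3*t*exp(-5*t), -2*t*exp(-5*t) + exp(-5*t)]

Strategy: write A = P · J · P⁻¹ where J is a Jordan canonical form, so e^{tA} = P · e^{tJ} · P⁻¹, and e^{tJ} can be computed block-by-block.

A has Jordan form
J =
  [-5,  1,  0]
  [ 0, -5,  0]
  [ 0,  0, -5]
(up to reordering of blocks).

Per-block formulas:
  For a 1×1 block at λ = -5: exp(t · [-5]) = [e^(-5t)].
  For a 2×2 Jordan block J_2(-5): exp(t · J_2(-5)) = e^(-5t)·(I + t·N), where N is the 2×2 nilpotent shift.

After assembling e^{tJ} and conjugating by P, we get:

e^{tA} =
  [8*t*exp(-5*t) + exp(-5*t), -12*t*exp(-5*t), -8*t*exp(-5*t)]
  [4*t*exp(-5*t), -6*t*exp(-5*t) + exp(-5*t), -4*t*exp(-5*t)]
  [2*t*exp(-5*t), -3*t*exp(-5*t), -2*t*exp(-5*t) + exp(-5*t)]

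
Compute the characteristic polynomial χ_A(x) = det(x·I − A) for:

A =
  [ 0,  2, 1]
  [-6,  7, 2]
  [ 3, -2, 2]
x^3 - 9*x^2 + 27*x - 27

Expanding det(x·I − A) (e.g. by cofactor expansion or by noting that A is similar to its Jordan form J, which has the same characteristic polynomial as A) gives
  χ_A(x) = x^3 - 9*x^2 + 27*x - 27
which factors as (x - 3)^3. The eigenvalues (with algebraic multiplicities) are λ = 3 with multiplicity 3.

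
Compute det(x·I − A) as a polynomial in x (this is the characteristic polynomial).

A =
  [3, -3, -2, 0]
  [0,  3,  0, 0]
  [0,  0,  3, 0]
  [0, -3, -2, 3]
x^4 - 12*x^3 + 54*x^2 - 108*x + 81

Expanding det(x·I − A) (e.g. by cofactor expansion or by noting that A is similar to its Jordan form J, which has the same characteristic polynomial as A) gives
  χ_A(x) = x^4 - 12*x^3 + 54*x^2 - 108*x + 81
which factors as (x - 3)^4. The eigenvalues (with algebraic multiplicities) are λ = 3 with multiplicity 4.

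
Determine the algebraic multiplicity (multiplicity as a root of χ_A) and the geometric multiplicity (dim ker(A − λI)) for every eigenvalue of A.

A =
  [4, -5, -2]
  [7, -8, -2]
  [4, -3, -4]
λ = -3: alg = 2, geom = 1; λ = -2: alg = 1, geom = 1

Step 1 — factor the characteristic polynomial to read off the algebraic multiplicities:
  χ_A(x) = (x + 2)*(x + 3)^2

Step 2 — compute geometric multiplicities via the rank-nullity identity g(λ) = n − rank(A − λI):
  rank(A − (-3)·I) = 2, so dim ker(A − (-3)·I) = n − 2 = 1
  rank(A − (-2)·I) = 2, so dim ker(A − (-2)·I) = n − 2 = 1

Summary:
  λ = -3: algebraic multiplicity = 2, geometric multiplicity = 1
  λ = -2: algebraic multiplicity = 1, geometric multiplicity = 1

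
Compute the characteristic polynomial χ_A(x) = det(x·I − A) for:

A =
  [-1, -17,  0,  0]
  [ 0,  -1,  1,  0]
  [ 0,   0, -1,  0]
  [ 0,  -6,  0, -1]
x^4 + 4*x^3 + 6*x^2 + 4*x + 1

Expanding det(x·I − A) (e.g. by cofactor expansion or by noting that A is similar to its Jordan form J, which has the same characteristic polynomial as A) gives
  χ_A(x) = x^4 + 4*x^3 + 6*x^2 + 4*x + 1
which factors as (x + 1)^4. The eigenvalues (with algebraic multiplicities) are λ = -1 with multiplicity 4.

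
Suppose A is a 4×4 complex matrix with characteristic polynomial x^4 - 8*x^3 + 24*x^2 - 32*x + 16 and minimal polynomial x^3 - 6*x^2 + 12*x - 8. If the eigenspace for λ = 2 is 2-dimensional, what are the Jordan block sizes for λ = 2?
Block sizes for λ = 2: [3, 1]

Step 1 — from the characteristic polynomial, algebraic multiplicity of λ = 2 is 4. From dim ker(A − (2)·I) = 2, there are exactly 2 Jordan blocks for λ = 2.
Step 2 — from the minimal polynomial, the factor (x − 2)^3 tells us the largest block for λ = 2 has size 3.
Step 3 — with total size 4, 2 blocks, and largest block 3, the block sizes (in nonincreasing order) are [3, 1].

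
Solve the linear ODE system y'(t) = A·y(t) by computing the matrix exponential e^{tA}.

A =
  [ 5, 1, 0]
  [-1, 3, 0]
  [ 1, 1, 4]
e^{tA} =
  [t*exp(4*t) + exp(4*t), t*exp(4*t), 0]
  [-t*exp(4*t), -t*exp(4*t) + exp(4*t), 0]
  [t*exp(4*t), t*exp(4*t), exp(4*t)]

Strategy: write A = P · J · P⁻¹ where J is a Jordan canonical form, so e^{tA} = P · e^{tJ} · P⁻¹, and e^{tJ} can be computed block-by-block.

A has Jordan form
J =
  [4, 1, 0]
  [0, 4, 0]
  [0, 0, 4]
(up to reordering of blocks).

Per-block formulas:
  For a 1×1 block at λ = 4: exp(t · [4]) = [e^(4t)].
  For a 2×2 Jordan block J_2(4): exp(t · J_2(4)) = e^(4t)·(I + t·N), where N is the 2×2 nilpotent shift.

After assembling e^{tJ} and conjugating by P, we get:

e^{tA} =
  [t*exp(4*t) + exp(4*t), t*exp(4*t), 0]
  [-t*exp(4*t), -t*exp(4*t) + exp(4*t), 0]
  [t*exp(4*t), t*exp(4*t), exp(4*t)]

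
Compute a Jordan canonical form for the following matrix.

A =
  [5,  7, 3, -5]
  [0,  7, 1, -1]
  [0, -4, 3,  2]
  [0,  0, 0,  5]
J_3(5) ⊕ J_1(5)

The characteristic polynomial is
  det(x·I − A) = x^4 - 20*x^3 + 150*x^2 - 500*x + 625 = (x - 5)^4

Eigenvalues and multiplicities (the geometric multiplicity of λ is n − rank(A − λI), which equals the number of Jordan blocks for λ):
  λ = 5: algebraic multiplicity = 4, geometric multiplicity = 2

Determining the block sizes for each eigenvalue:
  λ = 5: with am = 4 and gm = 2, the partition is not yet determined (e.g. several partitions of 4 into 2 parts exist). Let N = A − (5)·I. Computing rank(N^1) = 2, rank(N^2) = 1, rank(N^3) = 0; the number of blocks of size ≥ j is rank(N^{j−1}) − rank(N^j), giving [2, 1, 1]. So we have 1 block(s) of size 3, 1 block(s) of size 1 → block sizes [3, 1]

Assembling the blocks gives a Jordan form
J =
  [5, 1, 0, 0]
  [0, 5, 1, 0]
  [0, 0, 5, 0]
  [0, 0, 0, 5]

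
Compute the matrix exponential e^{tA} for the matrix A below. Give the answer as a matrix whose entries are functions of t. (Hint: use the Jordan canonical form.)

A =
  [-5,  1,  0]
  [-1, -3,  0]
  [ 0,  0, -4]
e^{tA} =
  [-t*exp(-4*t) + exp(-4*t), t*exp(-4*t), 0]
  [-t*exp(-4*t), t*exp(-4*t) + exp(-4*t), 0]
  [0, 0, exp(-4*t)]

Strategy: write A = P · J · P⁻¹ where J is a Jordan canonical form, so e^{tA} = P · e^{tJ} · P⁻¹, and e^{tJ} can be computed block-by-block.

A has Jordan form
J =
  [-4,  1,  0]
  [ 0, -4,  0]
  [ 0,  0, -4]
(up to reordering of blocks).

Per-block formulas:
  For a 2×2 Jordan block J_2(-4): exp(t · J_2(-4)) = e^(-4t)·(I + t·N), where N is the 2×2 nilpotent shift.
  For a 1×1 block at λ = -4: exp(t · [-4]) = [e^(-4t)].

After assembling e^{tJ} and conjugating by P, we get:

e^{tA} =
  [-t*exp(-4*t) + exp(-4*t), t*exp(-4*t), 0]
  [-t*exp(-4*t), t*exp(-4*t) + exp(-4*t), 0]
  [0, 0, exp(-4*t)]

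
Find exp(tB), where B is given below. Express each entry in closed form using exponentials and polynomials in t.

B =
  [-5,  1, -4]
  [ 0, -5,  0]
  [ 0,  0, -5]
e^{tB} =
  [exp(-5*t), t*exp(-5*t), -4*t*exp(-5*t)]
  [0, exp(-5*t), 0]
  [0, 0, exp(-5*t)]

Strategy: write B = P · J · P⁻¹ where J is a Jordan canonical form, so e^{tB} = P · e^{tJ} · P⁻¹, and e^{tJ} can be computed block-by-block.

B has Jordan form
J =
  [-5,  1,  0]
  [ 0, -5,  0]
  [ 0,  0, -5]
(up to reordering of blocks).

Per-block formulas:
  For a 1×1 block at λ = -5: exp(t · [-5]) = [e^(-5t)].
  For a 2×2 Jordan block J_2(-5): exp(t · J_2(-5)) = e^(-5t)·(I + t·N), where N is the 2×2 nilpotent shift.

After assembling e^{tJ} and conjugating by P, we get:

e^{tB} =
  [exp(-5*t), t*exp(-5*t), -4*t*exp(-5*t)]
  [0, exp(-5*t), 0]
  [0, 0, exp(-5*t)]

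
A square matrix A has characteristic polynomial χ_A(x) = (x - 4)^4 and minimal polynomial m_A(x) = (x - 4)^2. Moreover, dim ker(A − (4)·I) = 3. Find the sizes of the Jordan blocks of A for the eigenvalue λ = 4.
Block sizes for λ = 4: [2, 1, 1]

Step 1 — from the characteristic polynomial, algebraic multiplicity of λ = 4 is 4. From dim ker(A − (4)·I) = 3, there are exactly 3 Jordan blocks for λ = 4.
Step 2 — from the minimal polynomial, the factor (x − 4)^2 tells us the largest block for λ = 4 has size 2.
Step 3 — with total size 4, 3 blocks, and largest block 2, the block sizes (in nonincreasing order) are [2, 1, 1].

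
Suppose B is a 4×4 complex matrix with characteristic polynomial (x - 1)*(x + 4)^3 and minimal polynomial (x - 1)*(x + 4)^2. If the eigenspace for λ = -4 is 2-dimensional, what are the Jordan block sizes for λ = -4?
Block sizes for λ = -4: [2, 1]

Step 1 — from the characteristic polynomial, algebraic multiplicity of λ = -4 is 3. From dim ker(B − (-4)·I) = 2, there are exactly 2 Jordan blocks for λ = -4.
Step 2 — from the minimal polynomial, the factor (x + 4)^2 tells us the largest block for λ = -4 has size 2.
Step 3 — with total size 3, 2 blocks, and largest block 2, the block sizes (in nonincreasing order) are [2, 1].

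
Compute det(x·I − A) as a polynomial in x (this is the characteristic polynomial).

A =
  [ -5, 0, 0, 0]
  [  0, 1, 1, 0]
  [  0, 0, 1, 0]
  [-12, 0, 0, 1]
x^4 + 2*x^3 - 12*x^2 + 14*x - 5

Expanding det(x·I − A) (e.g. by cofactor expansion or by noting that A is similar to its Jordan form J, which has the same characteristic polynomial as A) gives
  χ_A(x) = x^4 + 2*x^3 - 12*x^2 + 14*x - 5
which factors as (x - 1)^3*(x + 5). The eigenvalues (with algebraic multiplicities) are λ = -5 with multiplicity 1, λ = 1 with multiplicity 3.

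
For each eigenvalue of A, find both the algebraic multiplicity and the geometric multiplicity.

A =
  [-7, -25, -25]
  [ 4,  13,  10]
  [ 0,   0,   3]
λ = 3: alg = 3, geom = 2

Step 1 — factor the characteristic polynomial to read off the algebraic multiplicities:
  χ_A(x) = (x - 3)^3

Step 2 — compute geometric multiplicities via the rank-nullity identity g(λ) = n − rank(A − λI):
  rank(A − (3)·I) = 1, so dim ker(A − (3)·I) = n − 1 = 2

Summary:
  λ = 3: algebraic multiplicity = 3, geometric multiplicity = 2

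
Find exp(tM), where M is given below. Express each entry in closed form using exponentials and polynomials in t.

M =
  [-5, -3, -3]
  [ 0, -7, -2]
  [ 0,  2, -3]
e^{tM} =
  [exp(-5*t), -3*t*exp(-5*t), -3*t*exp(-5*t)]
  [0, -2*t*exp(-5*t) + exp(-5*t), -2*t*exp(-5*t)]
  [0, 2*t*exp(-5*t), 2*t*exp(-5*t) + exp(-5*t)]

Strategy: write M = P · J · P⁻¹ where J is a Jordan canonical form, so e^{tM} = P · e^{tJ} · P⁻¹, and e^{tJ} can be computed block-by-block.

M has Jordan form
J =
  [-5,  1,  0]
  [ 0, -5,  0]
  [ 0,  0, -5]
(up to reordering of blocks).

Per-block formulas:
  For a 1×1 block at λ = -5: exp(t · [-5]) = [e^(-5t)].
  For a 2×2 Jordan block J_2(-5): exp(t · J_2(-5)) = e^(-5t)·(I + t·N), where N is the 2×2 nilpotent shift.

After assembling e^{tJ} and conjugating by P, we get:

e^{tM} =
  [exp(-5*t), -3*t*exp(-5*t), -3*t*exp(-5*t)]
  [0, -2*t*exp(-5*t) + exp(-5*t), -2*t*exp(-5*t)]
  [0, 2*t*exp(-5*t), 2*t*exp(-5*t) + exp(-5*t)]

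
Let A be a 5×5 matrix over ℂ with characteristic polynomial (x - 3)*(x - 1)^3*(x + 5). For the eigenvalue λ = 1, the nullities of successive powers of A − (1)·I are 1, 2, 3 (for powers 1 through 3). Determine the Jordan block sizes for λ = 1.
Block sizes for λ = 1: [3]

From the dimensions of kernels of powers, the number of Jordan blocks of size at least j is d_j − d_{j−1} where d_j = dim ker(N^j) (with d_0 = 0). Computing the differences gives [1, 1, 1].
The number of blocks of size exactly k is (#blocks of size ≥ k) − (#blocks of size ≥ k + 1), so the partition is: 1 block(s) of size 3.
In nonincreasing order the block sizes are [3].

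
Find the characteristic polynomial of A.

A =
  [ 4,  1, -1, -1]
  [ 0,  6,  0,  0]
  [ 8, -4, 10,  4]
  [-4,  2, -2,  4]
x^4 - 24*x^3 + 216*x^2 - 864*x + 1296

Expanding det(x·I − A) (e.g. by cofactor expansion or by noting that A is similar to its Jordan form J, which has the same characteristic polynomial as A) gives
  χ_A(x) = x^4 - 24*x^3 + 216*x^2 - 864*x + 1296
which factors as (x - 6)^4. The eigenvalues (with algebraic multiplicities) are λ = 6 with multiplicity 4.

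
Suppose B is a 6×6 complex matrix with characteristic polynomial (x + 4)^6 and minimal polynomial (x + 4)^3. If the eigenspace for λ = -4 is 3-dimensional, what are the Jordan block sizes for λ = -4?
Block sizes for λ = -4: [3, 2, 1]

Step 1 — from the characteristic polynomial, algebraic multiplicity of λ = -4 is 6. From dim ker(B − (-4)·I) = 3, there are exactly 3 Jordan blocks for λ = -4.
Step 2 — from the minimal polynomial, the factor (x + 4)^3 tells us the largest block for λ = -4 has size 3.
Step 3 — with total size 6, 3 blocks, and largest block 3, the block sizes (in nonincreasing order) are [3, 2, 1].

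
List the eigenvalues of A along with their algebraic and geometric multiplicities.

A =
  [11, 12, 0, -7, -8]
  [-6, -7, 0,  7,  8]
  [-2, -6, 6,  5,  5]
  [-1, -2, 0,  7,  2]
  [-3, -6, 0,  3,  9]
λ = 3: alg = 1, geom = 1; λ = 5: alg = 1, geom = 1; λ = 6: alg = 3, geom = 1

Step 1 — factor the characteristic polynomial to read off the algebraic multiplicities:
  χ_A(x) = (x - 6)^3*(x - 5)*(x - 3)

Step 2 — compute geometric multiplicities via the rank-nullity identity g(λ) = n − rank(A − λI):
  rank(A − (3)·I) = 4, so dim ker(A − (3)·I) = n − 4 = 1
  rank(A − (5)·I) = 4, so dim ker(A − (5)·I) = n − 4 = 1
  rank(A − (6)·I) = 4, so dim ker(A − (6)·I) = n − 4 = 1

Summary:
  λ = 3: algebraic multiplicity = 1, geometric multiplicity = 1
  λ = 5: algebraic multiplicity = 1, geometric multiplicity = 1
  λ = 6: algebraic multiplicity = 3, geometric multiplicity = 1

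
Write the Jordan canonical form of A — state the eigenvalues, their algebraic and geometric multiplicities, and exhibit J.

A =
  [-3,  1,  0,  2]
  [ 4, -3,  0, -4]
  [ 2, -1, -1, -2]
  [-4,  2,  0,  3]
J_2(-1) ⊕ J_1(-1) ⊕ J_1(-1)

The characteristic polynomial is
  det(x·I − A) = x^4 + 4*x^3 + 6*x^2 + 4*x + 1 = (x + 1)^4

Eigenvalues and multiplicities (the geometric multiplicity of λ is n − rank(A − λI), which equals the number of Jordan blocks for λ):
  λ = -1: algebraic multiplicity = 4, geometric multiplicity = 3

Determining the block sizes for each eigenvalue:
  λ = -1: 3 blocks summing to 4 forces exactly one block of size 2 and the rest size 1 → block sizes [2, 1, 1]

Assembling the blocks gives a Jordan form
J =
  [-1,  1,  0,  0]
  [ 0, -1,  0,  0]
  [ 0,  0, -1,  0]
  [ 0,  0,  0, -1]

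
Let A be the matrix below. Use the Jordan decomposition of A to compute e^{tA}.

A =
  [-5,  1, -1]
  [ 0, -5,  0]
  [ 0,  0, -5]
e^{tA} =
  [exp(-5*t), t*exp(-5*t), -t*exp(-5*t)]
  [0, exp(-5*t), 0]
  [0, 0, exp(-5*t)]

Strategy: write A = P · J · P⁻¹ where J is a Jordan canonical form, so e^{tA} = P · e^{tJ} · P⁻¹, and e^{tJ} can be computed block-by-block.

A has Jordan form
J =
  [-5,  1,  0]
  [ 0, -5,  0]
  [ 0,  0, -5]
(up to reordering of blocks).

Per-block formulas:
  For a 1×1 block at λ = -5: exp(t · [-5]) = [e^(-5t)].
  For a 2×2 Jordan block J_2(-5): exp(t · J_2(-5)) = e^(-5t)·(I + t·N), where N is the 2×2 nilpotent shift.

After assembling e^{tJ} and conjugating by P, we get:

e^{tA} =
  [exp(-5*t), t*exp(-5*t), -t*exp(-5*t)]
  [0, exp(-5*t), 0]
  [0, 0, exp(-5*t)]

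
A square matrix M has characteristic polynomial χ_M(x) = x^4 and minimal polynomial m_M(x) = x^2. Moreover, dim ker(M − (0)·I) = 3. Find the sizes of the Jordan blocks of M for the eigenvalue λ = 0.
Block sizes for λ = 0: [2, 1, 1]

Step 1 — from the characteristic polynomial, algebraic multiplicity of λ = 0 is 4. From dim ker(M − (0)·I) = 3, there are exactly 3 Jordan blocks for λ = 0.
Step 2 — from the minimal polynomial, the factor (x − 0)^2 tells us the largest block for λ = 0 has size 2.
Step 3 — with total size 4, 3 blocks, and largest block 2, the block sizes (in nonincreasing order) are [2, 1, 1].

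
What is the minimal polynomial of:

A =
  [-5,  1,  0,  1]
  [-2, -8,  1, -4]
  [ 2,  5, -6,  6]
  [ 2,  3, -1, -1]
x^2 + 10*x + 25

The characteristic polynomial is χ_A(x) = (x + 5)^4, so the eigenvalues are known. The minimal polynomial is
  m_A(x) = Π_λ (x − λ)^{k_λ}
where k_λ is the size of the *largest* Jordan block for λ (equivalently, the smallest k with (A − λI)^k v = 0 for every generalised eigenvector v of λ).

  λ = -5: largest Jordan block has size 2, contributing (x + 5)^2

So m_A(x) = (x + 5)^2 = x^2 + 10*x + 25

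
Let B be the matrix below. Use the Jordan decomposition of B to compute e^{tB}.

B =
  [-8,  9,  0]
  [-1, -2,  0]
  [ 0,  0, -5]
e^{tB} =
  [-3*t*exp(-5*t) + exp(-5*t), 9*t*exp(-5*t), 0]
  [-t*exp(-5*t), 3*t*exp(-5*t) + exp(-5*t), 0]
  [0, 0, exp(-5*t)]

Strategy: write B = P · J · P⁻¹ where J is a Jordan canonical form, so e^{tB} = P · e^{tJ} · P⁻¹, and e^{tJ} can be computed block-by-block.

B has Jordan form
J =
  [-5,  1,  0]
  [ 0, -5,  0]
  [ 0,  0, -5]
(up to reordering of blocks).

Per-block formulas:
  For a 1×1 block at λ = -5: exp(t · [-5]) = [e^(-5t)].
  For a 2×2 Jordan block J_2(-5): exp(t · J_2(-5)) = e^(-5t)·(I + t·N), where N is the 2×2 nilpotent shift.

After assembling e^{tJ} and conjugating by P, we get:

e^{tB} =
  [-3*t*exp(-5*t) + exp(-5*t), 9*t*exp(-5*t), 0]
  [-t*exp(-5*t), 3*t*exp(-5*t) + exp(-5*t), 0]
  [0, 0, exp(-5*t)]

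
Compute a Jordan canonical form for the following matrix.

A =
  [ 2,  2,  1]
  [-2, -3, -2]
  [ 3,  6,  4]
J_2(1) ⊕ J_1(1)

The characteristic polynomial is
  det(x·I − A) = x^3 - 3*x^2 + 3*x - 1 = (x - 1)^3

Eigenvalues and multiplicities (the geometric multiplicity of λ is n − rank(A − λI), which equals the number of Jordan blocks for λ):
  λ = 1: algebraic multiplicity = 3, geometric multiplicity = 2

Determining the block sizes for each eigenvalue:
  λ = 1: 2 blocks summing to 3 forces exactly one block of size 2 and the rest size 1 → block sizes [2, 1]

Assembling the blocks gives a Jordan form
J =
  [1, 1, 0]
  [0, 1, 0]
  [0, 0, 1]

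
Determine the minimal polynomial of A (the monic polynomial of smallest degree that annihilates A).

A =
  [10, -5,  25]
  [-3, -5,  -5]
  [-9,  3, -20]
x^3 + 15*x^2 + 75*x + 125

The characteristic polynomial is χ_A(x) = (x + 5)^3, so the eigenvalues are known. The minimal polynomial is
  m_A(x) = Π_λ (x − λ)^{k_λ}
where k_λ is the size of the *largest* Jordan block for λ (equivalently, the smallest k with (A − λI)^k v = 0 for every generalised eigenvector v of λ).

  λ = -5: largest Jordan block has size 3, contributing (x + 5)^3

So m_A(x) = (x + 5)^3 = x^3 + 15*x^2 + 75*x + 125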